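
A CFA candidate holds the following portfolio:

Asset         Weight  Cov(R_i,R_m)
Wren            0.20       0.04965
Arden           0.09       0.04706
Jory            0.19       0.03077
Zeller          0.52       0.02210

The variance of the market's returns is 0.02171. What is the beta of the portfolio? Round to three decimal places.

β_Wren = 0.04965 / 0.02171 = 2.2870
β_Arden = 0.04706 / 0.02171 = 2.1677
β_Jory = 0.03077 / 0.02171 = 1.4173
β_Zeller = 0.02210 / 0.02171 = 1.0180
β_P = Σ w_i β_i = 0.20×2.2870 + 0.09×2.1677 + 0.19×1.4173 + 0.52×1.0180 = 1.4511

1.451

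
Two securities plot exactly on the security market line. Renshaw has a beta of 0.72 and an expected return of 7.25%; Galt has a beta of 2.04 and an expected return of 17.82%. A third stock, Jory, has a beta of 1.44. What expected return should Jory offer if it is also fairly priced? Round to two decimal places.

13.02%

MRP (SML slope) = (17.82% − 7.25%) / (2.04 − 0.72) = 10.57% / 1.32 = 8.0076%
R_f (intercept) = 7.25% − 0.72 × 8.0076% = 1.4845%
E(R_Jory) = R_f + β × MRP = 1.4845% + 1.44 × 8.0076% = 13.02%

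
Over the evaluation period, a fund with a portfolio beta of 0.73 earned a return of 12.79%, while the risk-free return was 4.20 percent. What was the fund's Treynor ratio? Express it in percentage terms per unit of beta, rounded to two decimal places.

Treynor = (R_P − R_f) / β_P = (12.79% − 4.20%) / 0.7300 = 8.59% / 0.7300 = 11.77%

11.77%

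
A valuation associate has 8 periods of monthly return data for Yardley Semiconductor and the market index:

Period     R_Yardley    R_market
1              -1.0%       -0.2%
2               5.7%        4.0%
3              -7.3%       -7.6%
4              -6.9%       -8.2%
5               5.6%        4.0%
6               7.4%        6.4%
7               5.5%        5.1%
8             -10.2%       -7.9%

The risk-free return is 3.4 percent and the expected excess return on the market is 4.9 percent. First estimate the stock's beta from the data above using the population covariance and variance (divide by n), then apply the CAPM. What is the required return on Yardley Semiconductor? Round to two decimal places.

8.80%

Mean R_i = (-1.0 + 5.7 − 7.3 − 6.9 + 5.6 + 7.4 + 5.5 − 10.2) / 8 = -0.1500%
Mean R_m = (-0.2 + 4.0 − 7.6 − 8.2 + 4.0 + 6.4 + 5.1 − 7.9) / 8 = -0.5500%
Σ(R_i − R̄_i)(R_m − R̄_m) = 312.7900  ⇒  Cov = 312.7900 / 8 = 39.0988
Σ(R_m − R̄_m)² = 284.0000  ⇒  Var(R_m) = 284.0000 / 8 = 35.5000
β = Cov / Var(R_m) = 39.0988 / 35.5000 = 1.1014
E(R) = R_f + β × MRP = 3.4% + 1.1014 × 4.9% = 8.80%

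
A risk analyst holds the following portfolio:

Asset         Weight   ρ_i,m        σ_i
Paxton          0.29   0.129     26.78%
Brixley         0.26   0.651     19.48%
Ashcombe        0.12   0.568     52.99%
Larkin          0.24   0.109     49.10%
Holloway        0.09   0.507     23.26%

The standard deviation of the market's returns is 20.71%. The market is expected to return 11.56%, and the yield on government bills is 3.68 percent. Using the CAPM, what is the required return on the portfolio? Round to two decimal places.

7.58%

β_Paxton = 0.129 × 26.78% / 20.71% = 0.1668
β_Brixley = 0.651 × 19.48% / 20.71% = 0.6123
β_Ashcombe = 0.568 × 52.99% / 20.71% = 1.4533
β_Larkin = 0.109 × 49.10% / 20.71% = 0.2584
β_Holloway = 0.507 × 23.26% / 20.71% = 0.5694
β_P = Σ w_i β_i = 0.29×0.1668 + 0.26×0.6123 + 0.12×1.4533 + 0.24×0.2584 + 0.09×0.5694 = 0.4952
MRP = 11.56% − 3.68% = 7.88%
E(R_P) = R_f + β_P × MRP = 3.68% + 0.4952 × 7.88% = 7.58%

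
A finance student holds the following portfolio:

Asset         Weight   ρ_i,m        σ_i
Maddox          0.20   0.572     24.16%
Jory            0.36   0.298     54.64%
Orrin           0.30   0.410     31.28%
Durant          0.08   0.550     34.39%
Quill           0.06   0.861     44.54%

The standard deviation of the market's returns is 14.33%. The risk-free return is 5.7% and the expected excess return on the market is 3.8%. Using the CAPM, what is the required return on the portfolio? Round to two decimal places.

10.02%

β_Maddox = 0.572 × 24.16% / 14.33% = 0.9644
β_Jory = 0.298 × 54.64% / 14.33% = 1.1363
β_Orrin = 0.410 × 31.28% / 14.33% = 0.8950
β_Durant = 0.550 × 34.39% / 14.33% = 1.3199
β_Quill = 0.861 × 44.54% / 14.33% = 2.6761
β_P = Σ w_i β_i = 0.20×0.9644 + 0.36×1.1363 + 0.30×0.8950 + 0.08×1.3199 + 0.06×2.6761 = 1.1366
E(R_P) = R_f + β_P × MRP = 5.7% + 1.1366 × 3.8% = 10.02%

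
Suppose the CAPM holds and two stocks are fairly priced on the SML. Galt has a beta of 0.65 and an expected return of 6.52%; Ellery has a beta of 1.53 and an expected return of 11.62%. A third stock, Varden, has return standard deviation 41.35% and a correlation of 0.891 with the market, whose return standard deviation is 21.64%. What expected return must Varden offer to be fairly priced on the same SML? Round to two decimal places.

MRP = (11.62% − 6.52%) / (1.53 − 0.65) = 5.7955%
R_f = 6.52% − 0.65 × 5.7955% = 2.7529%
β_Varden = ρ·σ_i/σ_m = 0.891 × 41.35 / 21.64 = 1.7025
E(R_Varden) = R_f + β × MRP = 2.7529% + 1.7025 × 5.7955% = 12.62%

12.62%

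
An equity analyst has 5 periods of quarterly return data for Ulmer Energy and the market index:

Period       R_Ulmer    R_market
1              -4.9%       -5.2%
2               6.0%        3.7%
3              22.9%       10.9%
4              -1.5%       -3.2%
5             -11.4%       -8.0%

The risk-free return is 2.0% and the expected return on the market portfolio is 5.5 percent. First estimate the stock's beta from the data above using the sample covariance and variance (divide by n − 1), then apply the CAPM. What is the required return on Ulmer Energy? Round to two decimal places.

7.96%

Mean R_i = (-4.9 + 6.0 + 22.9 − 1.5 − 11.4) / 5 = 2.2200%
Mean R_m = (-5.2 + 3.7 + 10.9 − 3.2 − 8.0) / 5 = -0.3600%
Σ(R_i − R̄_i)(R_m − R̄_m) = 397.2860  ⇒  Cov = 397.2860 / 4 = 99.3215
Σ(R_m − R̄_m)² = 233.1320  ⇒  Var(R_m) = 233.1320 / 4 = 58.2830
β = Cov / Var(R_m) = 99.3215 / 58.2830 = 1.7041
MRP = 5.5% − 2.0% = 3.50%
E(R) = R_f + β × MRP = 2.0% + 1.7041 × 3.5% = 7.96%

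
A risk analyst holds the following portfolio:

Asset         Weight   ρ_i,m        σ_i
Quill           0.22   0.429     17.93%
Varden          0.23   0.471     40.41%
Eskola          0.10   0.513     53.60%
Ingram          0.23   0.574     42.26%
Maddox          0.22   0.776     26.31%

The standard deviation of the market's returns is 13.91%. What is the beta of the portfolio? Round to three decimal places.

β_Quill = 0.429 × 17.93% / 13.91% = 0.5530
β_Varden = 0.471 × 40.41% / 13.91% = 1.3683
β_Eskola = 0.513 × 53.60% / 13.91% = 1.9768
β_Ingram = 0.574 × 42.26% / 13.91% = 1.7439
β_Maddox = 0.776 × 26.31% / 13.91% = 1.4678
β_P = Σ w_i β_i = 0.22×0.5530 + 0.23×1.3683 + 0.10×1.9768 + 0.23×1.7439 + 0.22×1.4678 = 1.3581

1.358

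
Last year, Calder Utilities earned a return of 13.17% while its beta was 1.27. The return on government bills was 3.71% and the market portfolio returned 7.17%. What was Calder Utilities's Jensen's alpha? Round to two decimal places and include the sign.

+5.07%

Market excess return = 7.17% − 3.71% = 3.46%
CAPM benchmark = R_f + β(R_m − R_f) = 3.71% + 1.27 × 3.46% = 8.1042%
α = actual − benchmark = 13.17% − 8.1042% = +5.07%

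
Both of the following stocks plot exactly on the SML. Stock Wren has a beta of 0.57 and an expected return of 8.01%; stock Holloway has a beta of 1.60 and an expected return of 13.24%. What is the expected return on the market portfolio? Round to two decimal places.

Both satisfy E(R) = R_f + β·MRP, so the slope of the SML is
MRP = (13.24% − 8.01%) / (1.60 − 0.57) = 5.23% / 1.03 = 5.0777%
R_f = E(R_Wren) − β_Wren·MRP = 8.01% − 0.57 × 5.0777% = 5.1157%
E(R_m) = R_f + MRP = 5.1157% + 5.0777% = 10.19%

10.19%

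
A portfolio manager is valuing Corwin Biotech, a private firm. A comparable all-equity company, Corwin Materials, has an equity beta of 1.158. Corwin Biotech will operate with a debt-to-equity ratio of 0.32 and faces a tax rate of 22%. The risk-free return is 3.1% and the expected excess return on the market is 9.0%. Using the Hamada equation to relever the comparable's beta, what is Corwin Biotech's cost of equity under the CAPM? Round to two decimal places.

β_L = β_U × [1 + (1 − t)(D/E)] = 1.158 × [1 + (1 − 0.22) × 0.32]
    = 1.158 × [1 + 0.78 × 0.32] = 1.158 × 1.2496 = 1.4470
E(R) = R_f + β_L × MRP = 3.1% + 1.4470 × 9.0% = 16.12%

16.12%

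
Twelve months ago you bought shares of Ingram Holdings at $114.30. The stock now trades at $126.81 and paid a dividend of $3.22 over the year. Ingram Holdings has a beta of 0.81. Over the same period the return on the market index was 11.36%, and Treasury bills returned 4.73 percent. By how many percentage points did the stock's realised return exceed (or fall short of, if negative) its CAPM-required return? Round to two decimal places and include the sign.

+3.66%

Realised HPR = (P1 + D1 − P0) / P0 = (126.81 + 3.22 − 114.30) / 114.30 = 15.73 / 114.30 = 13.7620%
MRP = 11.36% − 4.73% = 6.63%
CAPM required = R_f + β·MRP = 4.73% + 0.81 × 6.63% = 10.1003%
α = realised − required = 13.7620% − 10.1003% = +3.66%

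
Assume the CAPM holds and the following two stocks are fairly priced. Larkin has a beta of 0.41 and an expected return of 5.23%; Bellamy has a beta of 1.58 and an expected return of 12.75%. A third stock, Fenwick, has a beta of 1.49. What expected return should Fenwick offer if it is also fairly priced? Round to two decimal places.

12.17%

MRP (SML slope) = (12.75% − 5.23%) / (1.58 − 0.41) = 7.52% / 1.17 = 6.4274%
R_f (intercept) = 5.23% − 0.41 × 6.4274% = 2.5948%
E(R_Fenwick) = R_f + β × MRP = 2.5948% + 1.49 × 6.4274% = 12.17%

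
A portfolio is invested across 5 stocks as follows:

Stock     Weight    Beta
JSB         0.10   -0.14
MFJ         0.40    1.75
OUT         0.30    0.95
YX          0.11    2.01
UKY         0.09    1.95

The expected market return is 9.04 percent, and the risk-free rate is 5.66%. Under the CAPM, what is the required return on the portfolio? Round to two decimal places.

10.28%

β_P = Σ w_i β_i = 0.10×-0.14 + 0.40×1.75 + 0.30×0.95 + 0.11×2.01 + 0.09×1.95 = 1.3676
MRP = 9.04% − 5.66% = 3.38%
E(R_P) = R_f + β_P × MRP = 5.66% + 1.3676 × 3.38% = 10.28%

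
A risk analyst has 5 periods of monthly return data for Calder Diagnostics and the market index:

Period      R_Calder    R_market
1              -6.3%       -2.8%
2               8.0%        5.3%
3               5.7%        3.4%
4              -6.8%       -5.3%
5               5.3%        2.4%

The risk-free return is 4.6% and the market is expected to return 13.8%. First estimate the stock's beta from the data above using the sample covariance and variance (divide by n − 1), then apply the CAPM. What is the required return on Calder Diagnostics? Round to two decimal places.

19.02%

Mean R_i = (-6.3 + 8.0 + 5.7 − 6.8 + 5.3) / 5 = 1.1800%
Mean R_m = (-2.8 + 5.3 + 3.4 − 5.3 + 2.4) / 5 = 0.6000%
Σ(R_i − R̄_i)(R_m − R̄_m) = 124.6400  ⇒  Cov = 124.6400 / 4 = 31.1600
Σ(R_m − R̄_m)² = 79.5400  ⇒  Var(R_m) = 79.5400 / 4 = 19.8850
β = Cov / Var(R_m) = 31.1600 / 19.8850 = 1.5670
MRP = 13.8% − 4.6% = 9.20%
E(R) = R_f + β × MRP = 4.6% + 1.5670 × 9.2% = 19.02%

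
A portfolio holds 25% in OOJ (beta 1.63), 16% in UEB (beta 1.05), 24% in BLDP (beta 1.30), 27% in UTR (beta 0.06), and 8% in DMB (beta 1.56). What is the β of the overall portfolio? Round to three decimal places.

1.029

β_P = Σ w_i β_i = 0.25×1.63 + 0.16×1.05 + 0.24×1.30 + 0.27×0.06 + 0.08×1.56 = 1.0285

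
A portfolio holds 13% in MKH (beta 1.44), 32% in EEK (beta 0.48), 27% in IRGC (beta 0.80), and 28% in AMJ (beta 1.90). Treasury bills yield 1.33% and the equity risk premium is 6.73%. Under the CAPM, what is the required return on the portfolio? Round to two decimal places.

8.66%

β_P = Σ w_i β_i = 0.13×1.44 + 0.32×0.48 + 0.27×0.80 + 0.28×1.90 = 1.0888
E(R_P) = R_f + β_P × MRP = 1.33% + 1.0888 × 6.73% = 8.66%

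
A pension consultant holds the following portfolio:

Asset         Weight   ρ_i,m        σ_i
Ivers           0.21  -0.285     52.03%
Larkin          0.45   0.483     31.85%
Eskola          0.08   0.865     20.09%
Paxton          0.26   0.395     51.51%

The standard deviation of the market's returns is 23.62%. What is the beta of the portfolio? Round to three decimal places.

0.444

β_Ivers = -0.285 × 52.03% / 23.62% = -0.6278
β_Larkin = 0.483 × 31.85% / 23.62% = 0.6513
β_Eskola = 0.865 × 20.09% / 23.62% = 0.7357
β_Paxton = 0.395 × 51.51% / 23.62% = 0.8614
β_P = Σ w_i β_i = 0.21×-0.6278 + 0.45×0.6513 + 0.08×0.7357 + 0.26×0.8614 = 0.4441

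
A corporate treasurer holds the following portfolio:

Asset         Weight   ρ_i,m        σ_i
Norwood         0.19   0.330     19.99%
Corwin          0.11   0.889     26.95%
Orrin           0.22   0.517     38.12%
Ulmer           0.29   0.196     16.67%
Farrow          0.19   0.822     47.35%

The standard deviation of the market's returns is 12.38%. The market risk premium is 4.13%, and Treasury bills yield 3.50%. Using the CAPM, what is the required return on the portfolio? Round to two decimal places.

9.03%

β_Norwood = 0.330 × 19.99% / 12.38% = 0.5329
β_Corwin = 0.889 × 26.95% / 12.38% = 1.9353
β_Orrin = 0.517 × 38.12% / 12.38% = 1.5919
β_Ulmer = 0.196 × 16.67% / 12.38% = 0.2639
β_Farrow = 0.822 × 47.35% / 12.38% = 3.1439
β_P = Σ w_i β_i = 0.19×0.5329 + 0.11×1.9353 + 0.22×1.5919 + 0.29×0.2639 + 0.19×3.1439 = 1.3382
E(R_P) = R_f + β_P × MRP = 3.50% + 1.3382 × 4.13% = 9.03%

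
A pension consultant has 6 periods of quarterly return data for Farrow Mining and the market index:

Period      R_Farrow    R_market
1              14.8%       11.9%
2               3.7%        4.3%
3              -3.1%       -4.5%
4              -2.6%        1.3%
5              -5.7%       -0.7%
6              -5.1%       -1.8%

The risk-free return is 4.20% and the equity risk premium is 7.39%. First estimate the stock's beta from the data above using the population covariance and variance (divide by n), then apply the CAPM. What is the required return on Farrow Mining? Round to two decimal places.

13.57%

Mean R_i = (14.8 + 3.7 − 3.1 − 2.6 − 5.7 − 5.1) / 6 = 0.3333%
Mean R_m = (11.9 + 4.3 − 4.5 + 1.3 − 0.7 − 1.8) / 6 = 1.7500%
Σ(R_i − R̄_i)(R_m − R̄_m) = 212.2700  ⇒  Cov = 212.2700 / 6 = 35.3783
Σ(R_m − R̄_m)² = 167.3950  ⇒  Var(R_m) = 167.3950 / 6 = 27.8992
β = Cov / Var(R_m) = 35.3783 / 27.8992 = 1.2681
E(R) = R_f + β × MRP = 4.20% + 1.2681 × 7.39% = 13.57%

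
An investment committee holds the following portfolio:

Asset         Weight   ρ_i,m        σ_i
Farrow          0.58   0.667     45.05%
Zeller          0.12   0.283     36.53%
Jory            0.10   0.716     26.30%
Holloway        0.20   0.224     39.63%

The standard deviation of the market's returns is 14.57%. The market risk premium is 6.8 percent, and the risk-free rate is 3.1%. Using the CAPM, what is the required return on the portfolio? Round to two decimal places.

β_Farrow = 0.667 × 45.05% / 14.57% = 2.0623
β_Zeller = 0.283 × 36.53% / 14.57% = 0.7095
β_Jory = 0.716 × 26.30% / 14.57% = 1.2924
β_Holloway = 0.224 × 39.63% / 14.57% = 0.6093
β_P = Σ w_i β_i = 0.58×2.0623 + 0.12×0.7095 + 0.10×1.2924 + 0.20×0.6093 = 1.5324
E(R_P) = R_f + β_P × MRP = 3.1% + 1.5324 × 6.8% = 13.52%

13.52%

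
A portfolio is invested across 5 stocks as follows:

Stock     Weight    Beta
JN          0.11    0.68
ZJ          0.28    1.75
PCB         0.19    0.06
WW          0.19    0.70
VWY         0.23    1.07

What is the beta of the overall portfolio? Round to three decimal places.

0.955

β_P = Σ w_i β_i = 0.11×0.68 + 0.28×1.75 + 0.19×0.06 + 0.19×0.70 + 0.23×1.07 = 0.9553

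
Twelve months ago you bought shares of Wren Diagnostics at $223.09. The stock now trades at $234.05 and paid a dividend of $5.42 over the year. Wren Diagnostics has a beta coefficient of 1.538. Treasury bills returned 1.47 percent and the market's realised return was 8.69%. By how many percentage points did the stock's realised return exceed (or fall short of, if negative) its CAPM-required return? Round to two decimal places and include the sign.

-5.23%

Realised HPR = (P1 + D1 − P0) / P0 = (234.05 + 5.42 − 223.09) / 223.09 = 16.38 / 223.09 = 7.3423%
MRP = 8.69% − 1.47% = 7.22%
CAPM required = R_f + β·MRP = 1.47% + 1.538 × 7.22% = 12.57436%
α = realised − required = 7.3423% − 12.57436% = -5.23%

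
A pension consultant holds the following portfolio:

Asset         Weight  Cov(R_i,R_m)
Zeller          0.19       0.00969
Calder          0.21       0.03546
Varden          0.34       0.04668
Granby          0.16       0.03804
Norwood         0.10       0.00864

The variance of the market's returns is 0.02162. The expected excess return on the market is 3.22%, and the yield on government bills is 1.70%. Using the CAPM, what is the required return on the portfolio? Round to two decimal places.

β_Zeller = 0.00969 / 0.02162 = 0.4482
β_Calder = 0.03546 / 0.02162 = 1.6401
β_Varden = 0.04668 / 0.02162 = 2.1591
β_Granby = 0.03804 / 0.02162 = 1.7595
β_Norwood = 0.00864 / 0.02162 = 0.3996
β_P = Σ w_i β_i = 0.19×0.4482 + 0.21×1.6401 + 0.34×2.1591 + 0.16×1.7595 + 0.10×0.3996 = 1.4852
E(R_P) = R_f + β_P × MRP = 1.70% + 1.4852 × 3.22% = 6.48%

6.48%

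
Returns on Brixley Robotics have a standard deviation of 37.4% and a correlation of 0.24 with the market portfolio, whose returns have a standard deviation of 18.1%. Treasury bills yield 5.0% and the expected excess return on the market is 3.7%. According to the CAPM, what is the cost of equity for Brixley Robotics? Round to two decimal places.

6.83%

β = ρ × σ_i / σ_m = 0.24 × 37.4% / 18.1% = 0.4959
E(R) = 5.0% + 0.4959 × 3.7% = 6.83%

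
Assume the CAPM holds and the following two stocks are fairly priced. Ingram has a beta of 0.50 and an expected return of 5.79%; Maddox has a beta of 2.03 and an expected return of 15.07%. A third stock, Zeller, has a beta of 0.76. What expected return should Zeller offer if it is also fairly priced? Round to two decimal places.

7.37%

MRP (SML slope) = (15.07% − 5.79%) / (2.03 − 0.50) = 9.28% / 1.53 = 6.0654%
R_f (intercept) = 5.79% − 0.50 × 6.0654% = 2.7573%
E(R_Zeller) = R_f + β × MRP = 2.7573% + 0.76 × 6.0654% = 7.37%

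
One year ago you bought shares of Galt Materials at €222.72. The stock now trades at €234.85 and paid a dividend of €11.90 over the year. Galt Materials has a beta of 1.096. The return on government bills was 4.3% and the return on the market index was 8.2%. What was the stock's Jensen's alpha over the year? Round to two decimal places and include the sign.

Realised HPR = (P1 + D1 − P0) / P0 = (234.85 + 11.90 − 222.72) / 222.72 = 24.03 / 222.72 = 10.7893%
MRP = 8.2% − 4.3% = 3.90%
CAPM required = R_f + β·MRP = 4.3% + 1.096 × 3.9% = 8.5744%
α = realised − required = 10.7893% − 8.5744% = +2.21%

+2.21%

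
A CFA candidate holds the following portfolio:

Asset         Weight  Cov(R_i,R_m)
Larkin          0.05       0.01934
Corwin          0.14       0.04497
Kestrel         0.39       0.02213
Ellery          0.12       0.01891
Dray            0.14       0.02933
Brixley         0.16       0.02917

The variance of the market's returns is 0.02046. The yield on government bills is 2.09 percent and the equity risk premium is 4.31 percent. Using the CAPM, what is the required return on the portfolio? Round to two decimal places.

β_Larkin = 0.01934 / 0.02046 = 0.9453
β_Corwin = 0.04497 / 0.02046 = 2.1979
β_Kestrel = 0.02213 / 0.02046 = 1.0816
β_Ellery = 0.01891 / 0.02046 = 0.9242
β_Dray = 0.02933 / 0.02046 = 1.4335
β_Brixley = 0.02917 / 0.02046 = 1.4257
β_P = Σ w_i β_i = 0.05×0.9453 + 0.14×2.1979 + 0.39×1.0816 + 0.12×0.9242 + 0.14×1.4335 + 0.16×1.4257 = 1.3165
E(R_P) = R_f + β_P × MRP = 2.09% + 1.3165 × 4.31% = 7.76%

7.76%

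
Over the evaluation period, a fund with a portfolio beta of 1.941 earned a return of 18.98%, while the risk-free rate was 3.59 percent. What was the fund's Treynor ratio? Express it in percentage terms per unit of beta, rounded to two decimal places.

Treynor = (R_P − R_f) / β_P = (18.98% − 3.59%) / 1.9410 = 15.39% / 1.9410 = 7.93%

7.93%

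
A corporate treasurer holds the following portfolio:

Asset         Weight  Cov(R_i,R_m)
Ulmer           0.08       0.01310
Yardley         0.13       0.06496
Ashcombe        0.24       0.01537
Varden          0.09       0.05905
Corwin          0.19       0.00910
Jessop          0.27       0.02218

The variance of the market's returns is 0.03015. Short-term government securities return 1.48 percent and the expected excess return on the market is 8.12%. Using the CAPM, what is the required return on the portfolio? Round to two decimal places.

8.54%

β_Ulmer = 0.01310 / 0.03015 = 0.4345
β_Yardley = 0.06496 / 0.03015 = 2.1546
β_Ashcombe = 0.01537 / 0.03015 = 0.5098
β_Varden = 0.05905 / 0.03015 = 1.9585
β_Corwin = 0.00910 / 0.03015 = 0.3018
β_Jessop = 0.02218 / 0.03015 = 0.7357
β_P = Σ w_i β_i = 0.08×0.4345 + 0.13×2.1546 + 0.24×0.5098 + 0.09×1.9585 + 0.19×0.3018 + 0.27×0.7357 = 0.8695
E(R_P) = R_f + β_P × MRP = 1.48% + 0.8695 × 8.12% = 8.54%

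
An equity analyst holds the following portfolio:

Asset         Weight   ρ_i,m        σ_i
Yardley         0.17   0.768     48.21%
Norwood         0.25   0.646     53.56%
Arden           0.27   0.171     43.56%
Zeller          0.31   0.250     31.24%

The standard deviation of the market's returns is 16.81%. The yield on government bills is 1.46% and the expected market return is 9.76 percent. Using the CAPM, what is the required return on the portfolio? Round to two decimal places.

11.03%

β_Yardley = 0.768 × 48.21% / 16.81% = 2.2026
β_Norwood = 0.646 × 53.56% / 16.81% = 2.0583
β_Arden = 0.171 × 43.56% / 16.81% = 0.4431
β_Zeller = 0.250 × 31.24% / 16.81% = 0.4646
β_P = Σ w_i β_i = 0.17×2.2026 + 0.25×2.0583 + 0.27×0.4431 + 0.31×0.4646 = 1.1527
MRP = 9.76% − 1.46% = 8.30%
E(R_P) = R_f + β_P × MRP = 1.46% + 1.1527 × 8.30% = 11.03%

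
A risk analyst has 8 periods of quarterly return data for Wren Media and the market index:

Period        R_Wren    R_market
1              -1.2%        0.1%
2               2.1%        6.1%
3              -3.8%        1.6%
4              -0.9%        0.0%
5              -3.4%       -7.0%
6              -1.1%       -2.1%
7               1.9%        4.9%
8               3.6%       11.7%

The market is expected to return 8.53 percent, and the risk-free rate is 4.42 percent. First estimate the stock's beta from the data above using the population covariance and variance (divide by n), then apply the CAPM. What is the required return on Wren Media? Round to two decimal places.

6.06%

Mean R_i = (-1.2 + 2.1 − 3.8 − 0.9 − 3.4 − 1.1 + 1.9 + 3.6) / 8 = -0.3500%
Mean R_m = (0.1 + 6.1 + 1.6 + 0.0 − 7.0 − 2.1 + 4.9 + 11.7) / 8 = 1.9125%
Σ(R_i − R̄_i)(R_m − R̄_m) = 89.5050  ⇒  Cov = 89.5050 / 8 = 11.1881
Σ(R_m − R̄_m)² = 224.8288  ⇒  Var(R_m) = 224.8288 / 8 = 28.1036
β = Cov / Var(R_m) = 11.1881 / 28.1036 = 0.3981
MRP = 8.53% − 4.42% = 4.11%
E(R) = R_f + β × MRP = 4.42% + 0.3981 × 4.11% = 6.06%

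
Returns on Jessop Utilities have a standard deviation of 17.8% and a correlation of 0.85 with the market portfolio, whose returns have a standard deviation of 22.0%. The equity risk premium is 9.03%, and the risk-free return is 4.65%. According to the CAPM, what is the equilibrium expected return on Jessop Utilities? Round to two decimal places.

β = ρ × σ_i / σ_m = 0.85 × 17.8% / 22.0% = 0.6877
E(R) = 4.65% + 0.6877 × 9.03% = 10.86%

10.86%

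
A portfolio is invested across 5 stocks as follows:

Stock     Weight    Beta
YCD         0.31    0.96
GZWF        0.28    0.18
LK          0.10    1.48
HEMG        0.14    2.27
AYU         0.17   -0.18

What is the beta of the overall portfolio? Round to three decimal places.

β_P = Σ w_i β_i = 0.31×0.96 + 0.28×0.18 + 0.10×1.48 + 0.14×2.27 + 0.17×-0.18 = 0.7832

0.783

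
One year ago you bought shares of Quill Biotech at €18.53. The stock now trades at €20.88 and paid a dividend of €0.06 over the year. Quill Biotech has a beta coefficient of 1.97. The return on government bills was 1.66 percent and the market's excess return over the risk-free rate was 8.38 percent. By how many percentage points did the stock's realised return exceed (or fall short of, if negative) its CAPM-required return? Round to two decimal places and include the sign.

-5.16%

Realised HPR = (P1 + D1 − P0) / P0 = (20.88 + 0.06 − 18.53) / 18.53 = 2.41 / 18.53 = 13.0059%
CAPM required = R_f + β·MRP = 1.66% + 1.97 × 8.38% = 18.1686%
α = realised − required = 13.0059% − 18.1686% = -5.16%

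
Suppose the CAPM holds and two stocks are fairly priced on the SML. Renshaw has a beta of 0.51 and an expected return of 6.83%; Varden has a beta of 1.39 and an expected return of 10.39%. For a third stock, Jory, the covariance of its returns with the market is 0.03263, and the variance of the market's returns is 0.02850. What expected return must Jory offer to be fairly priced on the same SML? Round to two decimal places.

MRP = (10.39% − 6.83%) / (1.39 − 0.51) = 4.0455%
R_f = 6.83% − 0.51 × 4.0455% = 4.7668%
β_Jory = Cov / Var(R_m) = 0.03263 / 0.02850 = 1.1449
E(R_Jory) = R_f + β × MRP = 4.7668% + 1.1449 × 4.0455% = 9.40%

9.40%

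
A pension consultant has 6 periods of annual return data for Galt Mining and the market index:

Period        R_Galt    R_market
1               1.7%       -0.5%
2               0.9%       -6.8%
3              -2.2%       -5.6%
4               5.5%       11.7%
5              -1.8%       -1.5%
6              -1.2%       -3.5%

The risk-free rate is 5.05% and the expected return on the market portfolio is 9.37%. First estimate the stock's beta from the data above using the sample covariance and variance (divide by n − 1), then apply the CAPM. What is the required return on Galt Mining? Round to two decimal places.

6.59%

Mean R_i = (1.7 + 0.9 − 2.2 + 5.5 − 1.8 − 1.2) / 6 = 0.4833%
Mean R_m = (-0.5 − 6.8 − 5.6 + 11.7 − 1.5 − 3.5) / 6 = -1.0333%
Σ(R_i − R̄_i)(R_m − R̄_m) = 79.5967  ⇒  Cov = 79.5967 / 5 = 15.9193
Σ(R_m − R̄_m)² = 222.8333  ⇒  Var(R_m) = 222.8333 / 5 = 44.5667
β = Cov / Var(R_m) = 15.9193 / 44.5667 = 0.3572
MRP = 9.37% − 5.05% = 4.32%
E(R) = R_f + β × MRP = 5.05% + 0.3572 × 4.32% = 6.59%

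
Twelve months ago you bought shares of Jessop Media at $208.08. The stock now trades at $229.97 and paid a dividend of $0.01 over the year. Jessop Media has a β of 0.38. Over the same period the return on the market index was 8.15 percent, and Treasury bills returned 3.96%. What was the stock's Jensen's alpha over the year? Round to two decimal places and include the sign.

+4.97%

Realised HPR = (P1 + D1 − P0) / P0 = (229.97 + 0.01 − 208.08) / 208.08 = 21.90 / 208.08 = 10.5248%
MRP = 8.15% − 3.96% = 4.19%
CAPM required = R_f + β·MRP = 3.96% + 0.38 × 4.19% = 5.5522%
α = realised − required = 10.5248% − 5.5522% = +4.97%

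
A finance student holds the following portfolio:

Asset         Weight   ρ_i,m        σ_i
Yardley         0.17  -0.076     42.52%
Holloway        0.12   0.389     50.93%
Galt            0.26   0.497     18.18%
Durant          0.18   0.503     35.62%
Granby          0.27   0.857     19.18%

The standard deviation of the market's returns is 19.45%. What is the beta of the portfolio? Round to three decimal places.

0.609

β_Yardley = -0.076 × 42.52% / 19.45% = -0.1661
β_Holloway = 0.389 × 50.93% / 19.45% = 1.0186
β_Galt = 0.497 × 18.18% / 19.45% = 0.4645
β_Durant = 0.503 × 35.62% / 19.45% = 0.9212
β_Granby = 0.857 × 19.18% / 19.45% = 0.8451
β_P = Σ w_i β_i = 0.17×-0.1661 + 0.12×1.0186 + 0.26×0.4645 + 0.18×0.9212 + 0.27×0.8451 = 0.6088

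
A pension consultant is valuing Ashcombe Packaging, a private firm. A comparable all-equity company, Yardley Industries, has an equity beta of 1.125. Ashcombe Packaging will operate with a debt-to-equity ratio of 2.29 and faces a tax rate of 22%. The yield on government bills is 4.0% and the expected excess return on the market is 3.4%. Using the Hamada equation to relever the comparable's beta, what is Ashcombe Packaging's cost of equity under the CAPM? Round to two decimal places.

β_L = β_U × [1 + (1 − t)(D/E)] = 1.125 × [1 + (1 − 0.22) × 2.29]
    = 1.125 × [1 + 0.78 × 2.29] = 1.125 × 2.7862 = 3.1345
E(R) = R_f + β_L × MRP = 4.0% + 3.1345 × 3.4% = 14.66%

14.66%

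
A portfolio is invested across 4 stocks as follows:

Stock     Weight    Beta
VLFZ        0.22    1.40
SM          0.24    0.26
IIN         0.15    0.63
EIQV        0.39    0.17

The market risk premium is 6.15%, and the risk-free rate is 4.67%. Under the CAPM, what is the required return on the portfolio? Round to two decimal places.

7.94%

β_P = Σ w_i β_i = 0.22×1.40 + 0.24×0.26 + 0.15×0.63 + 0.39×0.17 = 0.5312
E(R_P) = R_f + β_P × MRP = 4.67% + 0.5312 × 6.15% = 7.94%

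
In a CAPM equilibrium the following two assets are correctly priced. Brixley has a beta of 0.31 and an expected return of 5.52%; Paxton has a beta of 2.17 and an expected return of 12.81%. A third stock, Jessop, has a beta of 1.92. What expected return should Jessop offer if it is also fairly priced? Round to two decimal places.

11.83%

MRP (SML slope) = (12.81% − 5.52%) / (2.17 − 0.31) = 7.29% / 1.86 = 3.9194%
R_f (intercept) = 5.52% − 0.31 × 3.9194% = 4.3050%
E(R_Jessop) = R_f + β × MRP = 4.3050% + 1.92 × 3.9194% = 11.83%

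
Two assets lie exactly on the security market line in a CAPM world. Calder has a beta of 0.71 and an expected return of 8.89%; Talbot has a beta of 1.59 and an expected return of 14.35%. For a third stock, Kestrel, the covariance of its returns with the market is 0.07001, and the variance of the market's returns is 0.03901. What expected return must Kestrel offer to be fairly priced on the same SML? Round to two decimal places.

15.62%

MRP = (14.35% − 8.89%) / (1.59 − 0.71) = 6.2045%
R_f = 8.89% − 0.71 × 6.2045% = 4.4848%
β_Kestrel = Cov / Var(R_m) = 0.07001 / 0.03901 = 1.7947
E(R_Kestrel) = R_f + β × MRP = 4.4848% + 1.7947 × 6.2045% = 15.62%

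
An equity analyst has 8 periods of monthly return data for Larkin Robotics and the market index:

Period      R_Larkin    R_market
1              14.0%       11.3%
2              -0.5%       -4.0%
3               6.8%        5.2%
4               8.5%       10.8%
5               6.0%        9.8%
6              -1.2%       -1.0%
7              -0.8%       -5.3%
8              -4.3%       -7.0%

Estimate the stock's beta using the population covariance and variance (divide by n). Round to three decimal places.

Mean R_i = (14.0 − 0.5 + 6.8 + 8.5 + 6.0 − 1.2 − 0.8 − 4.3) / 8 = 3.5625%
Mean R_m = (11.3 − 4.0 + 5.2 + 10.8 + 9.8 − 1.0 − 5.3 − 7.0) / 8 = 2.4750%
Σ(R_i − R̄_i)(R_m − R̄_m) = 311.1625  ⇒  Cov = 311.1625 / 8 = 38.8953
Σ(R_m − R̄_m)² = 412.4950  ⇒  Var(R_m) = 412.4950 / 8 = 51.5619
β = Cov / Var(R_m) = 38.8953 / 51.5619 = 0.7543

0.754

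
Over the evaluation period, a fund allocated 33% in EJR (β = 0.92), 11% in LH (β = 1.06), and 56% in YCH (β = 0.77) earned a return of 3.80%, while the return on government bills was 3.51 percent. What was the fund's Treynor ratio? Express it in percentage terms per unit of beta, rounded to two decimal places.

β_P = 0.33×0.92 + 0.11×1.06 + 0.56×0.77 = 0.8514
Treynor = (R_P − R_f) / β_P = (3.80% − 3.51%) / 0.8514 = 0.29% / 0.8514 = 0.34%

0.34%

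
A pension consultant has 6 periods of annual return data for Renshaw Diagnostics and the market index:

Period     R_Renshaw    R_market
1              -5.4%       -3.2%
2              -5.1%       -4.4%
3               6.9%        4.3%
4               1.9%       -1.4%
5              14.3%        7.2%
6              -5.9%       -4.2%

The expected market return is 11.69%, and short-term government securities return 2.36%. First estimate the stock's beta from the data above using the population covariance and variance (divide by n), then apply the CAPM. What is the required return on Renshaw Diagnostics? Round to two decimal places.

17.75%

Mean R_i = (-5.4 − 5.1 + 6.9 + 1.9 + 14.3 − 5.9) / 6 = 1.1167%
Mean R_m = (-3.2 − 4.4 + 4.3 − 1.4 + 7.2 − 4.2) / 6 = -0.2833%
Σ(R_i − R̄_i)(R_m − R̄_m) = 196.3683  ⇒  Cov = 196.3683 / 6 = 32.7281
Σ(R_m − R̄_m)² = 119.0483  ⇒  Var(R_m) = 119.0483 / 6 = 19.8414
β = Cov / Var(R_m) = 32.7281 / 19.8414 = 1.6495
MRP = 11.69% − 2.36% = 9.33%
E(R) = R_f + β × MRP = 2.36% + 1.6495 × 9.33% = 17.75%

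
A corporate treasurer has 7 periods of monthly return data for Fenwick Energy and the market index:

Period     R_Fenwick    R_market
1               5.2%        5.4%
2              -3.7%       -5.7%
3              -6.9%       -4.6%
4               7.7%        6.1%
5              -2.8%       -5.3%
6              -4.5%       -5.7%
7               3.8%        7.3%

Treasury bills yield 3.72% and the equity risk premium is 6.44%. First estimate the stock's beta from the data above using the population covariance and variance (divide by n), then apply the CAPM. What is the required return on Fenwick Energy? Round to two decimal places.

9.13%

Mean R_i = (5.2 − 3.7 − 6.9 + 7.7 − 2.8 − 4.5 + 3.8) / 7 = -0.1714%
Mean R_m = (5.4 − 5.7 − 4.6 + 6.1 − 5.3 − 5.7 + 7.3) / 7 = -0.3571%
Σ(R_i − R̄_i)(R_m − R̄_m) = 195.6814  ⇒  Cov = 195.6814 / 7 = 27.9545
Σ(R_m − R̄_m)² = 232.9971  ⇒  Var(R_m) = 232.9971 / 7 = 33.2853
β = Cov / Var(R_m) = 27.9545 / 33.2853 = 0.8398
E(R) = R_f + β × MRP = 3.72% + 0.8398 × 6.44% = 9.13%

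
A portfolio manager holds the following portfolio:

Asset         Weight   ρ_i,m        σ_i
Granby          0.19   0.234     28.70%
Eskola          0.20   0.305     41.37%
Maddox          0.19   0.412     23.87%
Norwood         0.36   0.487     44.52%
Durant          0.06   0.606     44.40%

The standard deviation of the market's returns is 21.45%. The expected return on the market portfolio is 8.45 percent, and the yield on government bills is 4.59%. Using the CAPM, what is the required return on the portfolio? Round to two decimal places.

β_Granby = 0.234 × 28.70% / 21.45% = 0.3131
β_Eskola = 0.305 × 41.37% / 21.45% = 0.5882
β_Maddox = 0.412 × 23.87% / 21.45% = 0.4585
β_Norwood = 0.487 × 44.52% / 21.45% = 1.0108
β_Durant = 0.606 × 44.40% / 21.45% = 1.2544
β_P = Σ w_i β_i = 0.19×0.3131 + 0.20×0.5882 + 0.19×0.4585 + 0.36×1.0108 + 0.06×1.2544 = 0.7034
MRP = 8.45% − 4.59% = 3.86%
E(R_P) = R_f + β_P × MRP = 4.59% + 0.7034 × 3.86% = 7.31%

7.31%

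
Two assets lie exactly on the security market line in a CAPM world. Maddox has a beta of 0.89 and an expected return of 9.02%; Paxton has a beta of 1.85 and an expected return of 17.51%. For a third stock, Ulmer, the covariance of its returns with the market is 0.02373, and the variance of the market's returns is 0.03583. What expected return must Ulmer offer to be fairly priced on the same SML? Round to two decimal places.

7.01%

MRP = (17.51% − 9.02%) / (1.85 − 0.89) = 8.8438%
R_f = 9.02% − 0.89 × 8.8438% = 1.1490%
β_Ulmer = Cov / Var(R_m) = 0.02373 / 0.03583 = 0.6623
E(R_Ulmer) = R_f + β × MRP = 1.1490% + 0.6623 × 8.8438% = 7.01%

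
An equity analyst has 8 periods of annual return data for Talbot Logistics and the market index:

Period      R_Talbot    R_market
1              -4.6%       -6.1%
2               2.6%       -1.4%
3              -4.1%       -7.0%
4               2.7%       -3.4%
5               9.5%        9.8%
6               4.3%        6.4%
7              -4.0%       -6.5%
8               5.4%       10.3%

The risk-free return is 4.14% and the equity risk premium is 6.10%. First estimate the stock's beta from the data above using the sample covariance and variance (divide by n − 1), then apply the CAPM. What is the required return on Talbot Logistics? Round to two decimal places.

Mean R_i = (-4.6 + 2.6 − 4.1 + 2.7 + 9.5 + 4.3 − 4.0 + 5.4) / 8 = 1.4750%
Mean R_m = (-6.1 − 1.4 − 7.0 − 3.4 + 9.8 + 6.4 − 6.5 + 10.3) / 8 = 0.2625%
Σ(R_i − R̄_i)(R_m − R̄_m) = 243.0825  ⇒  Cov = 243.0825 / 7 = 34.7261
Σ(R_m − R̄_m)² = 384.5188  ⇒  Var(R_m) = 384.5188 / 7 = 54.9313
β = Cov / Var(R_m) = 34.7261 / 54.9313 = 0.6322
E(R) = R_f + β × MRP = 4.14% + 0.6322 × 6.10% = 8.00%

8.00%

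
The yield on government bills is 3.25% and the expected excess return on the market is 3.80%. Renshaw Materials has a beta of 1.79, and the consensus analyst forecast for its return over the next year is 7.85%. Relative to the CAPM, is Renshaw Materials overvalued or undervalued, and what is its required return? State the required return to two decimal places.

Overvalued; required return 10.05%

Required return = R_f + β·MRP = 3.25% + 1.79 × 3.80% = 10.05%
Forecast 7.85% < required 10.05% → the stock plots below the SML → overvalued.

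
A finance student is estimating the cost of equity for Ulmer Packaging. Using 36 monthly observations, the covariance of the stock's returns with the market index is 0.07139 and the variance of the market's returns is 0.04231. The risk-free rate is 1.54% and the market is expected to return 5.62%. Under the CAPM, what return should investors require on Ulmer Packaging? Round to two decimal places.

β = Cov(R_i, R_m) / Var(R_m) = 0.07139 / 0.04231 = 1.6873
MRP = 5.62% − 1.54% = 4.08%
E(R) = R_f + β × MRP = 1.54% + 1.6873 × 4.08% = 8.42%

8.42%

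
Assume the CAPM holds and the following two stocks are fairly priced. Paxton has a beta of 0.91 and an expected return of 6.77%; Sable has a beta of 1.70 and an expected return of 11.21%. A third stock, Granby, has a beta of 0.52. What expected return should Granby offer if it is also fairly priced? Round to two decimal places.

MRP (SML slope) = (11.21% − 6.77%) / (1.70 − 0.91) = 4.44% / 0.79 = 5.6203%
R_f (intercept) = 6.77% − 0.91 × 5.6203% = 1.6555%
E(R_Granby) = R_f + β × MRP = 1.6555% + 0.52 × 5.6203% = 4.58%

4.58%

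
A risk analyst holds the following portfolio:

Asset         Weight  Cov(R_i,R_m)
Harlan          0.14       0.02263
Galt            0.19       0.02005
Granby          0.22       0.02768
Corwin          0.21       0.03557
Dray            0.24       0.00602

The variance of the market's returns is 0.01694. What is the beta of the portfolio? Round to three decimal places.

β_Harlan = 0.02263 / 0.01694 = 1.3359
β_Galt = 0.02005 / 0.01694 = 1.1836
β_Granby = 0.02768 / 0.01694 = 1.6340
β_Corwin = 0.03557 / 0.01694 = 2.0998
β_Dray = 0.00602 / 0.01694 = 0.3554
β_P = Σ w_i β_i = 0.14×1.3359 + 0.19×1.1836 + 0.22×1.6340 + 0.21×2.0998 + 0.24×0.3554 = 1.2976

1.298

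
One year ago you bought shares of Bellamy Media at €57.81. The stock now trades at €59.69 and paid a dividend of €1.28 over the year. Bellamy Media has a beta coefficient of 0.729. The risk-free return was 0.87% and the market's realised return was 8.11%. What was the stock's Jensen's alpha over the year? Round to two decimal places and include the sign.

Realised HPR = (P1 + D1 − P0) / P0 = (59.69 + 1.28 − 57.81) / 57.81 = 3.16 / 57.81 = 5.4662%
MRP = 8.11% − 0.87% = 7.24%
CAPM required = R_f + β·MRP = 0.87% + 0.729 × 7.24% = 6.14796%
α = realised − required = 5.4662% − 6.14796% = -0.68%

-0.68%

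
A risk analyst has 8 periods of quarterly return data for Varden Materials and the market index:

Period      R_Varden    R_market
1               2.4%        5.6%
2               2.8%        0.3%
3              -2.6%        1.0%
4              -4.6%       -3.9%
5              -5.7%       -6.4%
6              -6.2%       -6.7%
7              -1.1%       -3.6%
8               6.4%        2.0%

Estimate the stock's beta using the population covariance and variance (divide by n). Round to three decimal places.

Mean R_i = (2.4 + 2.8 − 2.6 − 4.6 − 5.7 − 6.2 − 1.1 + 6.4) / 8 = -1.0750%
Mean R_m = (5.6 + 0.3 + 1.0 − 3.9 − 6.4 − 6.7 − 3.6 + 2.0) / 8 = -1.4625%
Σ(R_i − R̄_i)(R_m − R̄_m) = 111.8225  ⇒  Cov = 111.8225 / 8 = 13.9778
Σ(R_m − R̄_m)² = 133.3588  ⇒  Var(R_m) = 133.3588 / 8 = 16.6699
β = Cov / Var(R_m) = 13.9778 / 16.6699 = 0.8385

0.839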